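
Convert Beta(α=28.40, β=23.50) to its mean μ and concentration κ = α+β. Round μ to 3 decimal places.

κ = α+β = 28.40+23.50 = 51.90; μ = α/κ = 28.40/51.90 = 0.547.

μ = 0.547, κ = 51.90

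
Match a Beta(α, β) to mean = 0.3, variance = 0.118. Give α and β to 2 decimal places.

Let s = α+β. The Beta variance is μ(1−μ)/(s+1).
So s+1 = μ(1−μ)/σ² = (0.3×0.7)/0.118 = 0.21/0.118 = 1.7797, giving s = 0.7797.
Then α = μs = 0.3×0.7797 = 0.23 and β = (1−μ)s = 0.7×0.7797 = 0.55.

α = 0.23, β = 0.55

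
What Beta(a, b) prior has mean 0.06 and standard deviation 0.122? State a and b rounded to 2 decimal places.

a = 0.17, b = 2.62

First σ² = 0.014884. Setting a = μn, b = (1−μ)n with n = a+b,
μ(1−μ)/(n+1) = 0.014884 ⇒ n+1 = 0.0564/0.014884 = 3.7893 ⇒ n = 2.7893.
Hence a = 0.06×2.7893 = 0.17, b = 0.94×2.7893 = 2.62.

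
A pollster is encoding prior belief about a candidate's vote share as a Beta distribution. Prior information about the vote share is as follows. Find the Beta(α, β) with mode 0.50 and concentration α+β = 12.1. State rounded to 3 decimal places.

α = 6.050, β = 6.050

Since the density peak of Beta(α,β) is at (α−1)/(α+β−2),
α = 1 + 0.50(12.1−2) = 6.050 and β = 12.1 − 6.050 = 6.050.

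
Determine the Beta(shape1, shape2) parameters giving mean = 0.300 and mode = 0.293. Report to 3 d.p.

With s = shape1+shape2: μ = shape1/s and mode = (shape1−1)/(s−2). Eliminating shape1 = μs,
μs − 1 = m(s−2) ⇒ s(μ−m) = 1−2m ⇒ s = 0.414/0.007 = 59.1429.
So shape1 = μs = 17.743, shape2 = (1−μ)s = 41.400.

shape1 = 17.743, shape2 = 41.400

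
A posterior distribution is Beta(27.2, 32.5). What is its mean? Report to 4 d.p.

0.4556

The Beta mean is α/(α+β) = 27.2/(27.2+32.5) = 0.4556.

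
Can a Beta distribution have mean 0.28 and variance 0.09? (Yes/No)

For any Beta, Var(X) < E[X]·(1−E[X]).
Here μ(1−μ) = 0.28×0.72 = 0.2016, and 0.09 < 0.2016.

Yes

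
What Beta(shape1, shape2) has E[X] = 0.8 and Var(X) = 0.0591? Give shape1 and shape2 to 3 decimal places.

shape1 = 1.366, shape2 = 0.341

Let s = shape1+shape2. The Beta variance is μ(1−μ)/(s+1).
So s+1 = μ(1−μ)/σ² = (0.8×0.2)/0.0591 = 0.16/0.0591 = 2.7073, giving s = 1.7073.
Then shape1 = μs = 0.8×1.7073 = 1.366 and shape2 = (1−μ)s = 0.2×1.7073 = 0.341.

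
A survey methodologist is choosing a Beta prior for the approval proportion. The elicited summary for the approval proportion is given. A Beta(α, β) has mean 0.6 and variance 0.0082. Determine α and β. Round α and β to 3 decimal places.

Let s = α+β. The Beta variance is μ(1−μ)/(s+1).
So s+1 = μ(1−μ)/σ² = (0.6×0.4)/0.0082 = 0.24/0.0082 = 29.2683, giving s = 28.2683.
Then α = μs = 0.6×28.2683 = 16.961 and β = (1−μ)s = 0.4×28.2683 = 11.307.

α = 16.961, β = 11.307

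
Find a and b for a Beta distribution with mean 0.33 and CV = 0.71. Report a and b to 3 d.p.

a = 0.999, b = 2.028

σ = CV·μ = 0.71×0.33 = 0.23430, so σ² = 0.054896.
s+1 = μ(1−μ)/σ² = 0.2211/0.054896 = 4.0276, so s = a+b = 3.0276.
a = μs = 0.999, b = (1−μ)s = 2.028.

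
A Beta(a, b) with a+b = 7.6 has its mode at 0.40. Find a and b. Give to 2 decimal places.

a = 3.24, b = 4.36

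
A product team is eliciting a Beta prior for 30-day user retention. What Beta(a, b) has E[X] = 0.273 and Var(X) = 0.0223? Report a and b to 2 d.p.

a = 2.16, b = 5.74

By moment matching, a+b = μ(1−μ)/σ² − 1 = (0.273·0.727)/0.0223 − 1 = 8.9000 − 1 = 7.9000.
Since a/(a+b) = μ, a = 0.273·7.9000 = 2.16 and b = 0.727·7.9000 = 5.74.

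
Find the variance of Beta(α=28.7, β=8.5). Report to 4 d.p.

μ = 28.7/37.2 = 0.771505; Var = μ(1−μ)/(α+β+1) = 0.1762848/38.2 = 0.0046.

0.0046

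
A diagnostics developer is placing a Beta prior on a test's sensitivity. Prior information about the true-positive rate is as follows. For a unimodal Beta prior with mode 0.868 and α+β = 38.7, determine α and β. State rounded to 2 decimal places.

Since the density peak of Beta(α,β) is at (α−1)/(α+β−2),
α = 1 + 0.868(38.7−2) = 32.86 and β = 38.7 − 32.86 = 5.84.

α = 32.86, β = 5.84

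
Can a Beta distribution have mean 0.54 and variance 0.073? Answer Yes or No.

For any Beta, Var(X) < E[X]·(1−E[X]).
Here μ(1−μ) = 0.54×0.46 = 0.2484, and 0.073 < 0.2484.

Yes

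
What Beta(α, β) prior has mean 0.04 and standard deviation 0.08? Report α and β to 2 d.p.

σ² = 0.08² = 0.0064.
With s = α+β, Var = μ(1−μ)/(s+1), so s+1 = (0.04×0.96)/0.0064 = 6.0000 and s = 5.0000.
α = μs = 0.20, β = (1−μ)s = 4.80.

α = 0.20, β = 4.80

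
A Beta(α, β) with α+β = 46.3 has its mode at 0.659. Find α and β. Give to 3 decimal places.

α = 30.194, β = 16.106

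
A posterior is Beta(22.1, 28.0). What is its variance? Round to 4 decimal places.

Var = αβ/[(α+β)²(α+β+1)] = (22.1×28.0)/(50.1²×51.1) = 618.80/128261.511 = 0.0048.

0.0048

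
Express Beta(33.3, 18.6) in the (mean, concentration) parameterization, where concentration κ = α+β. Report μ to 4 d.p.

κ = α+β = 33.3+18.6 = 51.9; μ = α/κ = 33.3/51.9 = 0.6416.

μ = 0.6416, κ = 51.9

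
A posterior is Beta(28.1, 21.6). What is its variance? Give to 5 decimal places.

Var = αβ/[(α+β)²(α+β+1)] = (28.1×21.6)/(49.7²×50.7) = 606.96/125233.563 = 0.00485.

0.00485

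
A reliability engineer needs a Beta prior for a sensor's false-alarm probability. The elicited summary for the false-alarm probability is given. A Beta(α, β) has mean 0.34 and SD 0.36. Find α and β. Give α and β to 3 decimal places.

Variance = 0.36² = 0.1296. The moment-matching identity α+β = μ(1−μ)/Var − 1 gives
α+β = 0.2244/0.1296 − 1 = 0.7315, so α = μ·0.7315 = 0.249 and β = (1−μ)·0.7315 = 0.483.

α = 0.249, β = 0.483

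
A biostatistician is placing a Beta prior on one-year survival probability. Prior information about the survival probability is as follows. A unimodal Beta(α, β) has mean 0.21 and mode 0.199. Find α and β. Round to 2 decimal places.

α = 11.49, β = 43.23

With s = α+β: μ = α/s and mode = (α−1)/(s−2). Eliminating α = μs,
μs − 1 = m(s−2) ⇒ s(μ−m) = 1−2m ⇒ s = 0.602/0.011 = 54.7273.
So α = μs = 11.49, β = (1−μ)s = 43.23.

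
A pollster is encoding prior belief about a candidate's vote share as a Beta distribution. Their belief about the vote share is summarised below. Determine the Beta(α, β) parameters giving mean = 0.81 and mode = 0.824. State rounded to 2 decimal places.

α = 37.49, β = 8.79

With s = α+β: μ = α/s and mode = (α−1)/(s−2). Eliminating α = μs,
μs − 1 = m(s−2) ⇒ s(μ−m) = 1−2m ⇒ s = -0.648/-0.014 = 46.2857.
So α = μs = 37.49, β = (1−μ)s = 8.79.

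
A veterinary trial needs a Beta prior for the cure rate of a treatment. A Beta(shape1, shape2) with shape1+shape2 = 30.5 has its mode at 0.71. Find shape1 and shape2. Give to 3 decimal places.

shape1 = 21.235, shape2 = 9.265

Mode = (shape1−1)/(κ−2) with κ = shape1+shape2, so shape1−1 = 0.71·28.5 = 20.235.
shape1 = 21.235; shape2 = κ − shape1 = 9.265.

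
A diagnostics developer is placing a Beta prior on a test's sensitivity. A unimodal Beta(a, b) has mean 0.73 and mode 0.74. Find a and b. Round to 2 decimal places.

a = 35.04, b = 12.96

With s = a+b: μ = a/s and mode = (a−1)/(s−2). Eliminating a = μs,
μs − 1 = m(s−2) ⇒ s(μ−m) = 1−2m ⇒ s = -0.48/-0.01 = 48.0000.
So a = μs = 35.04, b = (1−μ)s = 12.96.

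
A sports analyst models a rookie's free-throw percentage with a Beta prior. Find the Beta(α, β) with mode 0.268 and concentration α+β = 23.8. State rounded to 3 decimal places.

α = 6.842, β = 16.958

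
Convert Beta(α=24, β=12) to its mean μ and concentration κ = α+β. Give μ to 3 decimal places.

μ = 0.667, κ = 36

κ = α+β = 24+12 = 36; μ = α/κ = 24/36 = 0.667.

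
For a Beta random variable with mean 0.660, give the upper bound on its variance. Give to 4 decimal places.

0.2244

Var = μ(1−μ)/(α+β+1), which approaches μ(1−μ) as α+β → 0.
So the supremum is μ(1−μ) = 0.660×0.340 = 0.2244.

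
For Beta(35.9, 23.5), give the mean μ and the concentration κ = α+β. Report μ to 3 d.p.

μ = 0.604, κ = 59.4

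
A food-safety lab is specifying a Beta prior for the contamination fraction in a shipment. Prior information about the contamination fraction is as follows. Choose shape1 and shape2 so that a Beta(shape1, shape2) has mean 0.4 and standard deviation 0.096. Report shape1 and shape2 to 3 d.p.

shape1 = 10.017, shape2 = 15.025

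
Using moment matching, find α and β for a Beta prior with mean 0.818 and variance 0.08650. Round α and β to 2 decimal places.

α = 0.59, β = 0.13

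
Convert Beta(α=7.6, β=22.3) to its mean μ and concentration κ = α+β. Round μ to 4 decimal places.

μ = 0.2542, κ = 29.9

κ = α+β = 7.6+22.3 = 29.9; μ = α/κ = 7.6/29.9 = 0.2542.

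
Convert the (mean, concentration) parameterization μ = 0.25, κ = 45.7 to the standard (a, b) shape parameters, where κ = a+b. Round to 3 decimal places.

a = 11.425, b = 34.275

a = μκ = 0.25×45.7 = 11.425 and b = (1−μ)κ = 0.75×45.7 = 34.275.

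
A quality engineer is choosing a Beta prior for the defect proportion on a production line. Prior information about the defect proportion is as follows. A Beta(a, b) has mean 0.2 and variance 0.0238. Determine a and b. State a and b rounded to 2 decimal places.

Write ν = a+b; then a = μν and Var = μ(1−μ)/(ν+1).
ν = μ(1−μ)/Var − 1 = 0.16/0.0238 − 1 = 5.7227.
a = 0.2·5.7227 = 1.14, b = 0.8·5.7227 = 4.58.

a = 1.14, b = 4.58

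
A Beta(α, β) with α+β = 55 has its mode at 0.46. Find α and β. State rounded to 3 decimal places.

Since the density peak of Beta(α,β) is at (α−1)/(α+β−2),
α = 1 + 0.46(55−2) = 25.380 and β = 55 − 25.380 = 29.620.

α = 25.380, β = 29.620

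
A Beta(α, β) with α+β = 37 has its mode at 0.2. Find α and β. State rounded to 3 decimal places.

α = 8.000, β = 29.000

For α,β>1 the mode is (α−1)/(α+β−2), so α = mode·(κ−2)+1 = 0.2×35+1 = 8.000.
And β = (1−mode)·(κ−2)+1 = 0.8×35+1 = 29.000.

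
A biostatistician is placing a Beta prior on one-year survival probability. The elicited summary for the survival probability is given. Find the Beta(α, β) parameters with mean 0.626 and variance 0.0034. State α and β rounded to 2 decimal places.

α = 42.48, β = 25.38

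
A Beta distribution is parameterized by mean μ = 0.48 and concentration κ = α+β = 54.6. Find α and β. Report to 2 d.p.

α = 26.21, β = 28.39

α = μκ = 0.48×54.6 = 26.21 and β = (1−μ)κ = 0.52×54.6 = 28.39.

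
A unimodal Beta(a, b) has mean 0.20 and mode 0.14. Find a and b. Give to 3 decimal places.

a = 2.400, b = 9.600

Let s = a+b. Mean gives a = μs = 0.20s; mode gives (a−1)/(s−2) = 0.14.
Substituting: 0.20s − 1 = 0.14(s−2) = 0.14s − 0.28, so 0.06s = 0.72 and s = 12.0000.
Then a = 0.20×12.0000 = 2.400 and b = s−a = 9.600.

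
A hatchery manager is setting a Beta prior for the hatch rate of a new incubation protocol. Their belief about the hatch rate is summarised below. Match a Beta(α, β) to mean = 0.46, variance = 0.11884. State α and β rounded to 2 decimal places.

Let s = α+β. The Beta variance is μ(1−μ)/(s+1).
So s+1 = μ(1−μ)/σ² = (0.46×0.54)/0.11884 = 0.2484/0.11884 = 2.0902, giving s = 1.0902.
Then α = μs = 0.46×1.0902 = 0.50 and β = (1−μ)s = 0.54×1.0902 = 0.59.

α = 0.50, β = 0.59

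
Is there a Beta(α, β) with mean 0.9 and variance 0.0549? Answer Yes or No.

Yes

For any Beta, Var(X) < E[X]·(1−E[X]).
Here μ(1−μ) = 0.9×0.1 = 0.09, and 0.0549 < 0.09.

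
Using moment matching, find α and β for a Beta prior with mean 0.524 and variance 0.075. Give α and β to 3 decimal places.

α = 1.219, β = 1.107

Write ν = α+β; then α = μν and Var = μ(1−μ)/(ν+1).
ν = μ(1−μ)/Var − 1 = 0.249424/0.075 − 1 = 2.3257.
α = 0.524·2.3257 = 1.219, β = 0.476·2.3257 = 1.107.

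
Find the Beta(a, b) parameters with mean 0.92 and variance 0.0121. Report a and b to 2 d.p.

By moment matching, a+b = μ(1−μ)/σ² − 1 = (0.92·0.08)/0.0121 − 1 = 6.0826 − 1 = 5.0826.
Since a/(a+b) = μ, a = 0.92·5.0826 = 4.68 and b = 0.08·5.0826 = 0.41.

a = 4.68, b = 0.41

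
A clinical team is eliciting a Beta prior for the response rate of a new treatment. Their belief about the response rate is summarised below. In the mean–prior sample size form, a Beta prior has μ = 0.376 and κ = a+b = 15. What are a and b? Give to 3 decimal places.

a = 5.640, b = 9.360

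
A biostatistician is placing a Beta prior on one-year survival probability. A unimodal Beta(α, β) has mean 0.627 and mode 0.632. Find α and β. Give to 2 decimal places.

α = 33.11, β = 19.69

With s = α+β: μ = α/s and mode = (α−1)/(s−2). Eliminating α = μs,
μs − 1 = m(s−2) ⇒ s(μ−m) = 1−2m ⇒ s = -0.264/-0.005 = 52.8000.
So α = μs = 33.11, β = (1−μ)s = 19.69.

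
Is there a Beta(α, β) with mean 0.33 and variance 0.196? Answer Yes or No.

A Beta with mean μ has variance μ(1−μ)/(α+β+1) < μ(1−μ).
Here μ(1−μ) = 0.33×0.67 = 0.2211, and 0.196 < 0.2211.

Yes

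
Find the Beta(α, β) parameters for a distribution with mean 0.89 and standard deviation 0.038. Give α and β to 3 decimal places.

α = 59.450, β = 7.348

First σ² = 0.001444. Setting α = μn, β = (1−μ)n with n = α+β,
μ(1−μ)/(n+1) = 0.001444 ⇒ n+1 = 0.0979/0.001444 = 67.7978 ⇒ n = 66.7978.
Hence α = 0.89×66.7978 = 59.450, β = 0.11×66.7978 = 7.348.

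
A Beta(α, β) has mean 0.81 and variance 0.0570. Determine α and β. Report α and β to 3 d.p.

Let s = α+β. The Beta variance is μ(1−μ)/(s+1).
So s+1 = μ(1−μ)/σ² = (0.81×0.19)/0.0570 = 0.1539/0.0570 = 2.7000, giving s = 1.7000.
Then α = μs = 0.81×1.7000 = 1.377 and β = (1−μ)s = 0.19×1.7000 = 0.323.

α = 1.377, β = 0.323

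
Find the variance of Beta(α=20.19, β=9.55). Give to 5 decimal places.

0.00709

α+β = 29.74 and αβ = 192.8145, so Var = αβ/[(α+β)²(α+β+1)] = 192.8145/27188.534024 = 0.00709.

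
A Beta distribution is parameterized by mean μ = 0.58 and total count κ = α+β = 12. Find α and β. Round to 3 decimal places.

Split κ in proportion μ : (1−μ): α = 0.58·12 = 6.960, β = 12 − 6.960 = 5.040.

α = 6.960, β = 5.040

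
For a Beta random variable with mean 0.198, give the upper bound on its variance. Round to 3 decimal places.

For fixed mean μ the Beta variance is μ(1−μ)/(α+β+1), increasing as α+β decreases.
Its least upper bound (not attained) is μ(1−μ) = 0.198·0.802 = 0.159.

0.159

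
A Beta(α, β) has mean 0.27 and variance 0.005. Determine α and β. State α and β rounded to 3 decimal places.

By moment matching, α+β = μ(1−μ)/σ² − 1 = (0.27·0.73)/0.005 − 1 = 39.4200 − 1 = 38.4200.
Since α/(α+β) = μ, α = 0.27·38.4200 = 10.373 and β = 0.73·38.4200 = 28.047.

α = 10.373, β = 28.047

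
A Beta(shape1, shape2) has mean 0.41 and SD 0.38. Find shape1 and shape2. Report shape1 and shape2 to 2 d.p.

shape1 = 0.28, shape2 = 0.40

First σ² = 0.1444. Setting shape1 = μn, shape2 = (1−μ)n with n = shape1+shape2,
μ(1−μ)/(n+1) = 0.1444 ⇒ n+1 = 0.2419/0.1444 = 1.6752 ⇒ n = 0.6752.
Hence shape1 = 0.41×0.6752 = 0.28, shape2 = 0.59×0.6752 = 0.40.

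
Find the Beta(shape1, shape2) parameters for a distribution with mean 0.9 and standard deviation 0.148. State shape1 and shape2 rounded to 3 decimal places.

First σ² = 0.021904. Setting shape1 = μn, shape2 = (1−μ)n with n = shape1+shape2,
μ(1−μ)/(n+1) = 0.021904 ⇒ n+1 = 0.09/0.021904 = 4.1088 ⇒ n = 3.1088.
Hence shape1 = 0.9×3.1088 = 2.798, shape2 = 0.1×3.1088 = 0.311.

shape1 = 2.798, shape2 = 0.311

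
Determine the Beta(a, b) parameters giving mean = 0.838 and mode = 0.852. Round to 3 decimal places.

a = 42.139, b = 8.146

Let s = a+b. Mean gives a = μs = 0.838s; mode gives (a−1)/(s−2) = 0.852.
Substituting: 0.838s − 1 = 0.852(s−2) = 0.852s − 1.704, so -0.014s = -0.704 and s = 50.2857.
Then a = 0.838×50.2857 = 42.139 and b = s−a = 8.146.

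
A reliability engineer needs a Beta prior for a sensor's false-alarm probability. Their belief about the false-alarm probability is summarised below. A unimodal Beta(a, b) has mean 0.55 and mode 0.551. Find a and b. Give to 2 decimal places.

a = 56.10, b = 45.90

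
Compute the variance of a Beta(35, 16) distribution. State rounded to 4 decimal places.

Var = αβ/[(α+β)²(α+β+1)] = (35×16)/(51²×52) = 560/135252 = 0.0041.

0.0041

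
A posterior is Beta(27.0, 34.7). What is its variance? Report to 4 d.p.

0.0039

μ = 27.0/61.7 = 0.437601; Var = μ(1−μ)/(α+β+1) = 0.2461064/62.7 = 0.0039.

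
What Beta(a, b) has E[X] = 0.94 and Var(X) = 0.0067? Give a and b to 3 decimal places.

By moment matching, a+b = μ(1−μ)/σ² − 1 = (0.94·0.06)/0.0067 − 1 = 8.4179 − 1 = 7.4179.
Since a/(a+b) = μ, a = 0.94·7.4179 = 6.973 and b = 0.06·7.4179 = 0.445.

a = 6.973, b = 0.445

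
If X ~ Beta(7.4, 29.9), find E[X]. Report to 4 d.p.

0.1984

The Beta mean is α/(α+β) = 7.4/(7.4+29.9) = 0.1984.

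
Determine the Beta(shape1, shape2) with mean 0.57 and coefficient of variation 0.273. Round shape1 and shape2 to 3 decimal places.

Var = (CV·μ)² = (0.273×0.57)² = 0.024214.
shape1+shape2 = μ(1−μ)/Var − 1 = 0.2451/0.024214 − 1 = 9.1220.
Thus shape1 = 0.57·9.1220 = 5.200 and shape2 = 0.43·9.1220 = 3.922.

shape1 = 5.200, shape2 = 3.922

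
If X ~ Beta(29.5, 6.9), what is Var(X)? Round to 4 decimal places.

α+β = 36.4 and αβ = 203.55, so Var = αβ/[(α+β)²(α+β+1)] = 203.55/49553.504 = 0.0041.

0.0041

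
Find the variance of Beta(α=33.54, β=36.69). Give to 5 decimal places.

0.00350

μ = 33.54/70.23 = 0.477574; Var = μ(1−μ)/(α+β+1) = 0.2494971/71.23 = 0.00350.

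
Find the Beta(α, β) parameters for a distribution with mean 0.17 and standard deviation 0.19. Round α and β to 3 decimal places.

α = 0.494, β = 2.414

σ² = 0.19² = 0.0361.
With s = α+β, Var = μ(1−μ)/(s+1), so s+1 = (0.17×0.83)/0.0361 = 3.9086 and s = 2.9086.
α = μs = 0.494, β = (1−μ)s = 2.414.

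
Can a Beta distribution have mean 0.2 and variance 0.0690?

Yes

For any Beta, Var(X) < E[X]·(1−E[X]).
Here μ(1−μ) = 0.2×0.8 = 0.16, and 0.0690 < 0.16.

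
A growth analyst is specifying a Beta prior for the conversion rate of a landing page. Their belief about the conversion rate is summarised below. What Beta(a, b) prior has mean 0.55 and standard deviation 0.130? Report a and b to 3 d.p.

Variance = 0.130² = 0.016900. The moment-matching identity a+b = μ(1−μ)/Var − 1 gives
a+b = 0.2475/0.016900 − 1 = 13.6450, so a = μ·13.6450 = 7.505 and b = (1−μ)·13.6450 = 6.140.

a = 7.505, b = 6.140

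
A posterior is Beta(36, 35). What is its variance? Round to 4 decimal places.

0.0035

μ = 36/71 = 0.507042; Var = μ(1−μ)/(α+β+1) = 0.2499504/72 = 0.0035.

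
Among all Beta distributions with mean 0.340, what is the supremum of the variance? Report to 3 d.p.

For fixed mean μ the Beta variance is μ(1−μ)/(α+β+1), increasing as α+β decreases.
Its least upper bound (not attained) is μ(1−μ) = 0.340·0.660 = 0.224.

0.224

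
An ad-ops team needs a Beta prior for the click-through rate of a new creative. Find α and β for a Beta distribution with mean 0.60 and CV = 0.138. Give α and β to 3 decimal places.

α = 20.404, β = 13.603

Var = (CV·μ)² = (0.138×0.60)² = 0.006856.
α+β = μ(1−μ)/Var − 1 = 0.2400/0.006856 − 1 = 34.0067.
Thus α = 0.60·34.0067 = 20.404 and β = 0.40·34.0067 = 13.603.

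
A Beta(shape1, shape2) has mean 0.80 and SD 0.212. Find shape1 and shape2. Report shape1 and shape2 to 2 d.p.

shape1 = 2.05, shape2 = 0.51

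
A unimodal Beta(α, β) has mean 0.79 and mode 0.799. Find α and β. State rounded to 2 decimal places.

α = 52.49, β = 13.95

Let s = α+β. Mean gives α = μs = 0.79s; mode gives (α−1)/(s−2) = 0.799.
Substituting: 0.79s − 1 = 0.799(s−2) = 0.799s − 1.598, so -0.009s = -0.598 and s = 66.4444.
Then α = 0.79×66.4444 = 52.49 and β = s−α = 13.95.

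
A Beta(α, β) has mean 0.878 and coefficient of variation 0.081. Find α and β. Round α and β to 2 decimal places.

σ = CV·μ = 0.081×0.878 = 0.07112, so σ² = 0.005058.
s+1 = μ(1−μ)/σ² = 0.107116/0.005058 = 21.1785, so s = α+β = 20.1785.
α = μs = 17.72, β = (1−μ)s = 2.46.

α = 17.72, β = 2.46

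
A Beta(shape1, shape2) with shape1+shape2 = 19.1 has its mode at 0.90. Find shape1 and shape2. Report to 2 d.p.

Mode = (shape1−1)/(κ−2) with κ = shape1+shape2, so shape1−1 = 0.90·17.1 = 15.39.
shape1 = 16.39; shape2 = κ − shape1 = 2.71.

shape1 = 16.39, shape2 = 2.71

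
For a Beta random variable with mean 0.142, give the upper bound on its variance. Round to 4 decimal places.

0.1218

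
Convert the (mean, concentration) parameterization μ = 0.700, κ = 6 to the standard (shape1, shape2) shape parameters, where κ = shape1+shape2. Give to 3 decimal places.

shape1 = μκ = 0.700×6 = 4.200 and shape2 = (1−μ)κ = 0.300×6 = 1.800.

shape1 = 4.200, shape2 = 1.800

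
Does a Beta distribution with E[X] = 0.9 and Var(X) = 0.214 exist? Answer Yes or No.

No

A Beta with mean μ has variance μ(1−μ)/(α+β+1) < μ(1−μ).
Here μ(1−μ) = 0.9×0.1 = 0.09, and 0.214 ≥ 0.09.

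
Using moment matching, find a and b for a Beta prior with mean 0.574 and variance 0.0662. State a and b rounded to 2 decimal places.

By moment matching, a+b = μ(1−μ)/σ² − 1 = (0.574·0.426)/0.0662 − 1 = 3.6937 − 1 = 2.6937.
Since a/(a+b) = μ, a = 0.574·2.6937 = 1.55 and b = 0.426·2.6937 = 1.15.

a = 1.55, b = 1.15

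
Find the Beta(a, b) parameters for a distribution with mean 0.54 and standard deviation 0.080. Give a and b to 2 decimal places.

Variance = 0.080² = 0.006400. The moment-matching identity a+b = μ(1−μ)/Var − 1 gives
a+b = 0.2484/0.006400 − 1 = 37.8125, so a = μ·37.8125 = 20.42 and b = (1−μ)·37.8125 = 17.39.

a = 20.42, b = 17.39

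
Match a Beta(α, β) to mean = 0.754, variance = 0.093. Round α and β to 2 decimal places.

Let s = α+β. The Beta variance is μ(1−μ)/(s+1).
So s+1 = μ(1−μ)/σ² = (0.754×0.246)/0.093 = 0.185484/0.093 = 1.9945, giving s = 0.9945.
Then α = μs = 0.754×0.9945 = 0.75 and β = (1−μ)s = 0.246×0.9945 = 0.24.

α = 0.75, β = 0.24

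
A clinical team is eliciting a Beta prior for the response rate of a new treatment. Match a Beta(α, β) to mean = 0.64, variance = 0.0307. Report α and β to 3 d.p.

α = 4.163, β = 2.342

Let s = α+β. The Beta variance is μ(1−μ)/(s+1).
So s+1 = μ(1−μ)/σ² = (0.64×0.36)/0.0307 = 0.2304/0.0307 = 7.5049, giving s = 6.5049.
Then α = μs = 0.64×6.5049 = 4.163 and β = (1−μ)s = 0.36×6.5049 = 2.342.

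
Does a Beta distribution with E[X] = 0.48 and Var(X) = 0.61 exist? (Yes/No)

No

For any Beta, Var(X) < E[X]·(1−E[X]).
Here μ(1−μ) = 0.48×0.52 = 0.2496, and 0.61 ≥ 0.2496.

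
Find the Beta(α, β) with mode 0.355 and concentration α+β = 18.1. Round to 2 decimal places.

Since the density peak of Beta(α,β) is at (α−1)/(α+β−2),
α = 1 + 0.355(18.1−2) = 6.72 and β = 18.1 − 6.72 = 11.38.

α = 6.72, β = 11.38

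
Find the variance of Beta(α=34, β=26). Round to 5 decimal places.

0.00403

μ = 34/60 = 0.566667; Var = μ(1−μ)/(α+β+1) = 0.2455556/61 = 0.00403.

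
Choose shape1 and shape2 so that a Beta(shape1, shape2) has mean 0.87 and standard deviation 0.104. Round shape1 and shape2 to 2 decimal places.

Variance = 0.104² = 0.010816. The moment-matching identity shape1+shape2 = μ(1−μ)/Var − 1 gives
shape1+shape2 = 0.1131/0.010816 − 1 = 9.4567, so shape1 = μ·9.4567 = 8.23 and shape2 = (1−μ)·9.4567 = 1.23.

shape1 = 8.23, shape2 = 1.23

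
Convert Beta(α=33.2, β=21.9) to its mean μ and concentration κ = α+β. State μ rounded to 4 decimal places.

μ = 0.6025, κ = 55.1

κ = α+β = 33.2+21.9 = 55.1; μ = α/κ = 33.2/55.1 = 0.6025.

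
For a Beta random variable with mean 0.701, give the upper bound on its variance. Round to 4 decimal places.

0.2096

Var = μ(1−μ)/(α+β+1), which approaches μ(1−μ) as α+β → 0.
So the supremum is μ(1−μ) = 0.701×0.299 = 0.2096.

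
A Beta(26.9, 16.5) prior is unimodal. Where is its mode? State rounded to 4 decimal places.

The density x^(α−1)(1−x)^(β−1) is maximised at (α−1)/(α+β−2) = 25.9/41.4 = 0.6256.

0.6256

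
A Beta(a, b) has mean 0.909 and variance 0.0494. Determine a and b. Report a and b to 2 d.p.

a = 0.61, b = 0.06

Write ν = a+b; then a = μν and Var = μ(1−μ)/(ν+1).
ν = μ(1−μ)/Var − 1 = 0.082719/0.0494 − 1 = 0.6745.
a = 0.909·0.6745 = 0.61, b = 0.091·0.6745 = 0.06.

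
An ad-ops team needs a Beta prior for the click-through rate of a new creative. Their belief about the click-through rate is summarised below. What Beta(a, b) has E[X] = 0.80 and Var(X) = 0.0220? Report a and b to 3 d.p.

a = 5.018, b = 1.255

By moment matching, a+b = μ(1−μ)/σ² − 1 = (0.80·0.20)/0.0220 − 1 = 7.2727 − 1 = 6.2727.
Since a/(a+b) = μ, a = 0.80·6.2727 = 5.018 and b = 0.20·6.2727 = 1.255.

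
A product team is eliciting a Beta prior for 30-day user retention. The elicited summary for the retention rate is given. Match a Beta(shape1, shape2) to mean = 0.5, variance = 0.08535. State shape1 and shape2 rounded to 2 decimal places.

Let s = shape1+shape2. The Beta variance is μ(1−μ)/(s+1).
So s+1 = μ(1−μ)/σ² = (0.5×0.5)/0.08535 = 0.25/0.08535 = 2.9291, giving s = 1.9291.
Then shape1 = μs = 0.5×1.9291 = 0.96 and shape2 = (1−μ)s = 0.5×1.9291 = 0.96.

shape1 = 0.96, shape2 = 0.96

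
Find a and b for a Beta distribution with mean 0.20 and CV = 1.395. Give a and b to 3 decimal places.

Var = (CV·μ)² = (1.395×0.20)² = 0.077841.
a+b = μ(1−μ)/Var − 1 = 0.1600/0.077841 − 1 = 1.0555.
Thus a = 0.20·1.0555 = 0.211 and b = 0.80·1.0555 = 0.844.

a = 0.211, b = 0.844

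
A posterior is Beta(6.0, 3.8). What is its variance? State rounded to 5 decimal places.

μ = 6.0/9.8 = 0.612245; Var = μ(1−μ)/(α+β+1) = 0.2374011/10.8 = 0.02198.

0.02198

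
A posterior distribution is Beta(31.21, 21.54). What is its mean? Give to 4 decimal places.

0.5917

E[X] = α/(α+β) = 31.21/52.75 = 0.5917.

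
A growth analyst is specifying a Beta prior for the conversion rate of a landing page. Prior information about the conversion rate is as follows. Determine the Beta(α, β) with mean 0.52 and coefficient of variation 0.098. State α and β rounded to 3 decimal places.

α = 49.459, β = 45.655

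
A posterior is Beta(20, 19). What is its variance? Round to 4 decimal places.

α+β = 39 and αβ = 380, so Var = αβ/[(α+β)²(α+β+1)] = 380/60840 = 0.0062.

0.0062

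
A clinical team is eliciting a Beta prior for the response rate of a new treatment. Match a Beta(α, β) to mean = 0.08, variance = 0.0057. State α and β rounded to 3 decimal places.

α = 0.953, β = 10.959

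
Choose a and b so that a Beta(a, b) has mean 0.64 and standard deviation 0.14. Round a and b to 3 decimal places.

a = 6.883, b = 3.872

σ² = 0.14² = 0.0196.
With s = a+b, Var = μ(1−μ)/(s+1), so s+1 = (0.64×0.36)/0.0196 = 11.7551 and s = 10.7551.
a = μs = 6.883, b = (1−μ)s = 3.872.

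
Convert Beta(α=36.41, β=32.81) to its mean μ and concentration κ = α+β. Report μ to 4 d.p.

κ = α+β = 36.41+32.81 = 69.22; μ = α/κ = 36.41/69.22 = 0.5260.

μ = 0.5260, κ = 69.22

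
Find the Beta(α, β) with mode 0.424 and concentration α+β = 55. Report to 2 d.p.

α = 23.47, β = 31.53

Mode = (α−1)/(κ−2) with κ = α+β, so α−1 = 0.424·53 = 22.47.
α = 23.47; β = κ − α = 31.53.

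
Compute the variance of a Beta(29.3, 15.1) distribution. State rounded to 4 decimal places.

0.0049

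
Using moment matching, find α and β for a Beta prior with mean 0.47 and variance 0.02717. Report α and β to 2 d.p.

α = 3.84, β = 4.33

By moment matching, α+β = μ(1−μ)/σ² − 1 = (0.47·0.53)/0.02717 − 1 = 9.1682 − 1 = 8.1682.
Since α/(α+β) = μ, α = 0.47·8.1682 = 3.84 and β = 0.53·8.1682 = 4.33.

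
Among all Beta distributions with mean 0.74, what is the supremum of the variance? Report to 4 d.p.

Var = μ(1−μ)/(α+β+1), which approaches μ(1−μ) as α+β → 0.
So the supremum is μ(1−μ) = 0.74×0.26 = 0.1924.

0.1924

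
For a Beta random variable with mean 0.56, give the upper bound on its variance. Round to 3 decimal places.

0.246

For fixed mean μ the Beta variance is μ(1−μ)/(α+β+1), increasing as α+β decreases.
Its least upper bound (not attained) is μ(1−μ) = 0.56·0.44 = 0.246.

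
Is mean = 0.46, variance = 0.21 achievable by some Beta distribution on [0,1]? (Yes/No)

A Beta with mean μ has variance μ(1−μ)/(α+β+1) < μ(1−μ).
Here μ(1−μ) = 0.46×0.54 = 0.2484, and 0.21 < 0.2484.

Yes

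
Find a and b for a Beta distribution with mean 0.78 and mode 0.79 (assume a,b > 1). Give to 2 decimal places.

With s = a+b: μ = a/s and mode = (a−1)/(s−2). Eliminating a = μs,
μs − 1 = m(s−2) ⇒ s(μ−m) = 1−2m ⇒ s = -0.58/-0.01 = 58.0000.
So a = μs = 45.24, b = (1−μ)s = 12.76.

a = 45.24, b = 12.76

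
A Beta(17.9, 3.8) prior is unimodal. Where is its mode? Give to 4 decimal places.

0.8579

With α,β > 1, mode = (α−1)/(α+β−2) = 16.9/19.7 = 0.8579.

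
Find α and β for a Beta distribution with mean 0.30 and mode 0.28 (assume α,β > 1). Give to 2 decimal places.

α = 6.60, β = 15.40

With s = α+β: μ = α/s and mode = (α−1)/(s−2). Eliminating α = μs,
μs − 1 = m(s−2) ⇒ s(μ−m) = 1−2m ⇒ s = 0.44/0.02 = 22.0000.
So α = μs = 6.60, β = (1−μ)s = 15.40.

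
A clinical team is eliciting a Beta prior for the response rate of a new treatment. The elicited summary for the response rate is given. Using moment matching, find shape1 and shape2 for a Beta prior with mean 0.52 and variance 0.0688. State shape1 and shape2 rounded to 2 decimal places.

shape1 = 1.37, shape2 = 1.26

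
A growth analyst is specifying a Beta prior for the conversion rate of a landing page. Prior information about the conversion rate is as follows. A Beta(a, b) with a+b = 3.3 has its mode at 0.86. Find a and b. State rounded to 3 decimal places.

a = 2.118, b = 1.182

Since the density peak of Beta(a,b) is at (a−1)/(a+b−2),
a = 1 + 0.86(3.3−2) = 2.118 and b = 3.3 − 2.118 = 1.182.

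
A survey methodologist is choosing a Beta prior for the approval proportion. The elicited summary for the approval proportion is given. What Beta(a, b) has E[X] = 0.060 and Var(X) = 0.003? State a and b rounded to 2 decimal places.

Write ν = a+b; then a = μν and Var = μ(1−μ)/(ν+1).
ν = μ(1−μ)/Var − 1 = 0.056400/0.003 − 1 = 17.8000.
a = 0.060·17.8000 = 1.07, b = 0.940·17.8000 = 16.73.

a = 1.07, b = 16.73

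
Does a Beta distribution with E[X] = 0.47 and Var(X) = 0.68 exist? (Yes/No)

For any Beta, Var(X) < E[X]·(1−E[X]).
Here μ(1−μ) = 0.47×0.53 = 0.2491, and 0.68 ≥ 0.2491.

No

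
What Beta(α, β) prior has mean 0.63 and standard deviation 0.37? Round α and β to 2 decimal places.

α = 0.44, β = 0.26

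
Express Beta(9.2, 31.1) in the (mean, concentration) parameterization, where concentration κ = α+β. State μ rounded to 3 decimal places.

μ = 0.228, κ = 40.3

κ = α+β = 9.2+31.1 = 40.3; μ = α/κ = 9.2/40.3 = 0.228.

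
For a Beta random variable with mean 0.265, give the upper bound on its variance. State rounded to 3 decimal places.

Var = μ(1−μ)/(α+β+1), which approaches μ(1−μ) as α+β → 0.
So the supremum is μ(1−μ) = 0.265×0.735 = 0.195.

0.195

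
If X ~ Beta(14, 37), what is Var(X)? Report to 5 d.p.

0.00383

α+β = 51 and αβ = 518, so Var = αβ/[(α+β)²(α+β+1)] = 518/135252 = 0.00383.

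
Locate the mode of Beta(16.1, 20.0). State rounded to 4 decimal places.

0.4428

With α,β > 1, mode = (α−1)/(α+β−2) = 15.1/34.1 = 0.4428.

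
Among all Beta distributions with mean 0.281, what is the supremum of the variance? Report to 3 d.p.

0.202

For fixed mean μ the Beta variance is μ(1−μ)/(α+β+1), increasing as α+β decreases.
Its least upper bound (not attained) is μ(1−μ) = 0.281·0.719 = 0.202.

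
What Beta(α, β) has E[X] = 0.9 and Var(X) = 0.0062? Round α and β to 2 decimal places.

α = 12.16, β = 1.35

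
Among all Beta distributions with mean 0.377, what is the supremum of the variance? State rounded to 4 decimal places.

0.2349

For fixed mean μ the Beta variance is μ(1−μ)/(α+β+1), increasing as α+β decreases.
Its least upper bound (not attained) is μ(1−μ) = 0.377·0.623 = 0.2349.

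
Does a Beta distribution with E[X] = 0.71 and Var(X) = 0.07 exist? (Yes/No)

Yes

The Beta variance bound is σ² < μ(1−μ).
Here μ(1−μ) = 0.71×0.29 = 0.2059, and 0.07 < 0.2059.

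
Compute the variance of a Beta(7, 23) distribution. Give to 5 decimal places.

0.00577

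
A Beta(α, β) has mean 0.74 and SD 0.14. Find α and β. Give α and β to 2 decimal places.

Variance = 0.14² = 0.0196. The moment-matching identity α+β = μ(1−μ)/Var − 1 gives
α+β = 0.1924/0.0196 − 1 = 8.8163, so α = μ·8.8163 = 6.52 and β = (1−μ)·8.8163 = 2.29.

α = 6.52, β = 2.29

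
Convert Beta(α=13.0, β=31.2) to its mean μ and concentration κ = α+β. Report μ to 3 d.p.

κ = α+β = 13.0+31.2 = 44.2; μ = α/κ = 13.0/44.2 = 0.294.

μ = 0.294, κ = 44.2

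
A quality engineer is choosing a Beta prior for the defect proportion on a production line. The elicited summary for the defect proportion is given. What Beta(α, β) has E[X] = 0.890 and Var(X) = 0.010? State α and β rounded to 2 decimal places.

Write ν = α+β; then α = μν and Var = μ(1−μ)/(ν+1).
ν = μ(1−μ)/Var − 1 = 0.097900/0.010 − 1 = 8.7900.
α = 0.890·8.7900 = 7.82, β = 0.110·8.7900 = 0.97.

α = 7.82, β = 0.97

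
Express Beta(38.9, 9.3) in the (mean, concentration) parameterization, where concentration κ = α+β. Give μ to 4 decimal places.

μ = 0.8071, κ = 48.2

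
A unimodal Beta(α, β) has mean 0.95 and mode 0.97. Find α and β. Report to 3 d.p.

With s = α+β: μ = α/s and mode = (α−1)/(s−2). Eliminating α = μs,
μs − 1 = m(s−2) ⇒ s(μ−m) = 1−2m ⇒ s = -0.94/-0.02 = 47.0000.
So α = μs = 44.650, β = (1−μ)s = 2.350.

α = 44.650, β = 2.350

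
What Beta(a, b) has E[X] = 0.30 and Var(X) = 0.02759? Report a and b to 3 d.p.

Let s = a+b. The Beta variance is μ(1−μ)/(s+1).
So s+1 = μ(1−μ)/σ² = (0.30×0.70)/0.02759 = 0.2100/0.02759 = 7.6115, giving s = 6.6115.
Then a = μs = 0.30×6.6115 = 1.983 and b = (1−μ)s = 0.70×6.6115 = 4.628.

a = 1.983, b = 4.628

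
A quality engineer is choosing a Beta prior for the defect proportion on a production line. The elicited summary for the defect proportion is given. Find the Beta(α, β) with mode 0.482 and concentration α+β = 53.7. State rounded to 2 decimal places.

For α,β>1 the mode is (α−1)/(α+β−2), so α = mode·(κ−2)+1 = 0.482×51.7+1 = 25.92.
And β = (1−mode)·(κ−2)+1 = 0.518×51.7+1 = 27.78.

α = 25.92, β = 27.78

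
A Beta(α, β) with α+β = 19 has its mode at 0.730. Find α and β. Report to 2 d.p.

α = 13.41, β = 5.59

Mode = (α−1)/(κ−2) with κ = α+β, so α−1 = 0.730·17 = 12.41.
α = 13.41; β = κ − α = 5.59.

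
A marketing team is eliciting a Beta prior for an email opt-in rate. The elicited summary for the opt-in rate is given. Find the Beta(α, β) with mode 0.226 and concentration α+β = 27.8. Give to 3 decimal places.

For α,β>1 the mode is (α−1)/(α+β−2), so α = mode·(κ−2)+1 = 0.226×25.8+1 = 6.831.
And β = (1−mode)·(κ−2)+1 = 0.774×25.8+1 = 20.969.

α = 6.831, β = 20.969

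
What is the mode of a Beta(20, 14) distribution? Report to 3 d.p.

The density x^(α−1)(1−x)^(β−1) is maximised at (α−1)/(α+β−2) = 19/32 = 0.594.

0.594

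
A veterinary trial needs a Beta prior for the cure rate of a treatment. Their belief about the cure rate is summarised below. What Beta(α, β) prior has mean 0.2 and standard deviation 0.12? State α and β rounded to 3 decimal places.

Variance = 0.12² = 0.0144. The moment-matching identity α+β = μ(1−μ)/Var − 1 gives
α+β = 0.16/0.0144 − 1 = 10.1111, so α = μ·10.1111 = 2.022 and β = (1−μ)·10.1111 = 8.089.

α = 2.022, β = 8.089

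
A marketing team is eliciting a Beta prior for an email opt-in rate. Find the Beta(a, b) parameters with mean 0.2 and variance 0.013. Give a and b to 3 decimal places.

Write ν = a+b; then a = μν and Var = μ(1−μ)/(ν+1).
ν = μ(1−μ)/Var − 1 = 0.16/0.013 − 1 = 11.3077.
a = 0.2·11.3077 = 2.262, b = 0.8·11.3077 = 9.046.

a = 2.262, b = 9.046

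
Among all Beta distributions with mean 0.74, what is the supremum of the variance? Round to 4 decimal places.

For fixed mean μ the Beta variance is μ(1−μ)/(α+β+1), increasing as α+β decreases.
Its least upper bound (not attained) is μ(1−μ) = 0.74·0.26 = 0.1924.

0.1924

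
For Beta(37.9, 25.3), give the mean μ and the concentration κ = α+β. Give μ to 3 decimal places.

μ = 0.600, κ = 63.2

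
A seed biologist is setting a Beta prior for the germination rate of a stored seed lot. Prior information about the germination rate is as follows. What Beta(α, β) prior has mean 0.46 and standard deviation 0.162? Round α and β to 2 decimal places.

α = 3.89, β = 4.57

First σ² = 0.026244. Setting α = μn, β = (1−μ)n with n = α+β,
μ(1−μ)/(n+1) = 0.026244 ⇒ n+1 = 0.2484/0.026244 = 9.4650 ⇒ n = 8.4650.
Hence α = 0.46×8.4650 = 3.89, β = 0.54×8.4650 = 4.57.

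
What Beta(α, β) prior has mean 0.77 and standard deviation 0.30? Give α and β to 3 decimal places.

Variance = 0.30² = 0.0900. The moment-matching identity α+β = μ(1−μ)/Var − 1 gives
α+β = 0.1771/0.0900 − 1 = 0.9678, so α = μ·0.9678 = 0.745 and β = (1−μ)·0.9678 = 0.223.

α = 0.745, β = 0.223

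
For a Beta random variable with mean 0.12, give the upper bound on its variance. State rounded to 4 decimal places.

0.1056

Var = μ(1−μ)/(α+β+1), which approaches μ(1−μ) as α+β → 0.
So the supremum is μ(1−μ) = 0.12×0.88 = 0.1056.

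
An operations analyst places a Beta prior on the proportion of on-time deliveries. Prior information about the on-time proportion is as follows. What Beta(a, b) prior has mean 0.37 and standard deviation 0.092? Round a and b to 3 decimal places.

First σ² = 0.008464. Setting a = μn, b = (1−μ)n with n = a+b,
μ(1−μ)/(n+1) = 0.008464 ⇒ n+1 = 0.2331/0.008464 = 27.5402 ⇒ n = 26.5402.
Hence a = 0.37×26.5402 = 9.820, b = 0.63×26.5402 = 16.720.

a = 9.820, b = 16.720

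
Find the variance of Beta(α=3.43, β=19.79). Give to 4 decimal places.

μ = 3.43/23.22 = 0.147717; Var = μ(1−μ)/(α+β+1) = 0.1258970/24.22 = 0.0052.

0.0052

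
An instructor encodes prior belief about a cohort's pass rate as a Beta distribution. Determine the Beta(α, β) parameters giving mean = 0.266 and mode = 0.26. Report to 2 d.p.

With s = α+β: μ = α/s and mode = (α−1)/(s−2). Eliminating α = μs,
μs − 1 = m(s−2) ⇒ s(μ−m) = 1−2m ⇒ s = 0.48/0.006 = 80.0000.
So α = μs = 21.28, β = (1−μ)s = 58.72.

α = 21.28, β = 58.72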